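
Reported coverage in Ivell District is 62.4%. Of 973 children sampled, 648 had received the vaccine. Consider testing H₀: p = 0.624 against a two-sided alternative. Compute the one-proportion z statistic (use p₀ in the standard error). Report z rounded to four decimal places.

z = 2.7035

p̂ = 648/973 = 0.665982.
Under H₀, SE = √(0.624·0.376/973) = √(0.000241135) = 0.015529.
z = (0.665982 − 0.624)/0.015529 = 0.041982/0.015529 = 2.7035.
Two-sided p-value ≈ 2·Φ(−2.704) = 0.0069.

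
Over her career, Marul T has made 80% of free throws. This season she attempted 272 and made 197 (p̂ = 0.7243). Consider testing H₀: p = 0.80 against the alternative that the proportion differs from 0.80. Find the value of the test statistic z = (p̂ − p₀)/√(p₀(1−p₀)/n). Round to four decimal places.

p̂ = 197/272 = 0.724265.
SE = √(p₀(1−p₀)/n) = √(0.16/272) = 0.024254.
z = (0.724265 − 0.8)/0.024254 = -0.075735/0.024254 = -3.1226.
Two-sided p-value ≈ 2·Φ(−3.123) = 0.0018.

z = -3.1226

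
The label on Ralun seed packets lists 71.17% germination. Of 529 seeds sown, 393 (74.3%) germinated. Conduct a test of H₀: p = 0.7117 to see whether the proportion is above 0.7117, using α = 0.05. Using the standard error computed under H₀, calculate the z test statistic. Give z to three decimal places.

p̂ = 393/529 ≈ 0.74291.
Under H₀, SE = √(0.7117·0.2883/529) = √(0.00038787) = 0.01969.
z = (0.74291 − 0.7117)/0.01969 = 0.03121/0.01969 = 1.585.
p-value = P(Z > 1.585) ≈ 0.0565, so at α = 0.05 we fail to reject H₀.

z = 1.585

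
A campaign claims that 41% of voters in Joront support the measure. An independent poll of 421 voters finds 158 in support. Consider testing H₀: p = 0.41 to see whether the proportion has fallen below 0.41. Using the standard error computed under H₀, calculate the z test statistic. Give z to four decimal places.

p̂ = 158/421 ≈ 0.3752969.
Standard error under H₀: √(0.41×0.59/421) = 0.0239705.
z = (0.3752969 − 0.41)/0.0239705 = -0.0347031/0.0239705 = -1.4477.
p-value = P(Z < -1.448) ≈ 0.0738.

z = -1.4477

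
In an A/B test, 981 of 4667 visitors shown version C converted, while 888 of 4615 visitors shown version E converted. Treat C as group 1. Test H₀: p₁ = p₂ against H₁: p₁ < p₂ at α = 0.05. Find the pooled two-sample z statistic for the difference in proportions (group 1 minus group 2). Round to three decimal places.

p̂₁ = 981/4667 = 0.210199, p̂₂ = 888/4615 = 0.192416.
Pooled p̂ = (981+888)/(4667+4615) = 1869/9282 = 0.201357.
SE = √(0.160813 × 0.000430955) = 0.008325.
z = (0.210199 − 0.192416)/0.008325 = 0.017783/0.008325 = 2.136.
p-value = P(Z < 2.136) ≈ 0.9837. With α = 0.05, fail to reject H₀.

z = 2.136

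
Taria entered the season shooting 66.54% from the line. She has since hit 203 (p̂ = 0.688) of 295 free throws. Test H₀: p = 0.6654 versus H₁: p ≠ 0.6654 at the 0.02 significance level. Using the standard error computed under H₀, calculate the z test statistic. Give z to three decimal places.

z = 0.828

p̂ = 203/295 ≈ 0.68814.
SE = √(p₀(1−p₀)/n) = √(0.22264/295) = 0.02747.
z = (0.68814 − 0.6654)/0.02747 = 0.02274/0.02747 = 0.828.
Two-sided p-value ≈ 2·Φ(−0.828) = 0.4079, so at α = 0.02 we fail to reject H₀.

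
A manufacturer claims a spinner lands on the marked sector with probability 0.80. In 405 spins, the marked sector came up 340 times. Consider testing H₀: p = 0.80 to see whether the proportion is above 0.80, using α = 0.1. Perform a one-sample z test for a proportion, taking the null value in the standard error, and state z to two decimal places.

p̂ = 340/405 ≈ 0.83951.
Standard error under H₀: √(0.8×0.2/405) = 0.01988.
z = (0.83951 − 0.8)/0.01988 = 0.03951/0.01988 = 1.99.
p-value = P(Z > 1.988) ≈ 0.0234, so at α = 0.1 we reject H₀.

z = 1.99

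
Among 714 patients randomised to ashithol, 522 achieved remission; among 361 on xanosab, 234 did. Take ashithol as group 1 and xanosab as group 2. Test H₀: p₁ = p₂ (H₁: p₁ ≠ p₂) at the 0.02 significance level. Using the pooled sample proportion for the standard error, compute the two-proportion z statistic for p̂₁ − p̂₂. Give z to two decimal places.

z = 2.81

p̂₁ = 522/714 ≈ 0.7311, p̂₂ = 234/361 ≈ 0.6482.
Pooled p̂ = (522+234)/(714+361) = 756/1075 = 0.7033.
SE = √(0.208687 × 0.00417064) = 0.0295.
z = (0.7311 − 0.6482)/0.0295 = 0.0829/0.0295 = 2.81.
Two-sided p-value ≈ 2·Φ(−2.810) = 0.0050, so at α = 0.02 we reject H₀.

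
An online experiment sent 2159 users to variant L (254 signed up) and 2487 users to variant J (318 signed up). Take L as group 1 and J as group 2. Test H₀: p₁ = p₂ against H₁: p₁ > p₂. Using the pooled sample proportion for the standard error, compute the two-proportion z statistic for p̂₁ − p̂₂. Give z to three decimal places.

z = -1.057

p̂₁ = 254/2159 ≈ 0.117647, p̂₂ = 318/2487 ≈ 0.127865.
Pooled p̂ = (254+318)/(2159+2487) = 572/4646 = 0.123117.
SE = √(0.107959 × 0.000865268) = 0.009665.
z = (0.117647 − 0.127865)/0.009665 = -0.010218/0.009665 = -1.057.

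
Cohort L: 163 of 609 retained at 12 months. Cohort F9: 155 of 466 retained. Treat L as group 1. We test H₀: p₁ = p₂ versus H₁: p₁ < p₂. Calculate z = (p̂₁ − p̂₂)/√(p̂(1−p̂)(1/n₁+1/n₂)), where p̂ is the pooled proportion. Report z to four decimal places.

z = -2.3128

p̂₁ = 163/609 ≈ 0.267652, p̂₂ = 155/466 ≈ 0.332618.
Pooled p̂ = (163+155)/(609+466) = 318/1075 = 0.295814.
SE = √(p̂(1−p̂)(1/n₁+1/n₂)) = √(0.295814·0.704186·0.00378796) = √(0.000789062) = 0.028090.
z = (0.267652 − 0.332618)/0.028090 = -0.064966/0.028090 = -2.3128.
p-value = P(Z < -2.313) ≈ 0.0104.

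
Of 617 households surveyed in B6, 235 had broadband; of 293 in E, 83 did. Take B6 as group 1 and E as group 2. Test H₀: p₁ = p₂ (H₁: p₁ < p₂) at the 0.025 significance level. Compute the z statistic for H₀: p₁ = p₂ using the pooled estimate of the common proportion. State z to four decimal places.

p̂₁ = 235/617 ≈ 0.3808752, p̂₂ = 83/293 ≈ 0.2832765.
Pooled p̂ = (235+83)/(617+293) = 318/910 = 0.3494505.
SE = √(0.227335 × 0.00503371) = 0.0338281.
z = (0.3808752 − 0.2832765)/0.0338281 = 0.0975987/0.0338281 = 2.8851.
p-value = P(Z < 2.885) ≈ 0.9980; since p > α = 0.025, fail to reject H₀.

z = 2.8851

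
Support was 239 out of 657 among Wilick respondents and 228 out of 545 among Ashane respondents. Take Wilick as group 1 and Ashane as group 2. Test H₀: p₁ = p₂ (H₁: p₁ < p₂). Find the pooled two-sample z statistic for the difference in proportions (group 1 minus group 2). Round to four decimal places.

p̂₁ = 239/657 = 0.363775, p̂₂ = 228/545 = 0.418349.
Pooled p̂ = (239+228)/(657+545) = 467/1202 = 0.388519.
SE = √(p̂(1−p̂)(1/n₁+1/n₂)) = √(0.388519·0.611481·0.00335693) = √(0.000797513) = 0.028240.
z = (0.363775 − 0.418349)/0.028240 = -0.054574/0.028240 = -1.9325.
p-value = P(Z < -1.932) ≈ 0.0266.

z = -1.9325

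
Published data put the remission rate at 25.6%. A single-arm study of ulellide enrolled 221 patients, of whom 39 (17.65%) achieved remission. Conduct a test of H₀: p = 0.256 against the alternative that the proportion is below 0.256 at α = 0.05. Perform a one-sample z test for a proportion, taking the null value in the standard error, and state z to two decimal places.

p̂ = 39/221 = 0.17647.
Standard error under H₀: √(0.256×0.744/221) = 0.02936.
z = (0.17647 − 0.256)/0.02936 = -0.07953/0.02936 = -2.71.
p-value = P(Z < -2.709) ≈ 0.0034. With α = 0.05, reject H₀.

z = -2.71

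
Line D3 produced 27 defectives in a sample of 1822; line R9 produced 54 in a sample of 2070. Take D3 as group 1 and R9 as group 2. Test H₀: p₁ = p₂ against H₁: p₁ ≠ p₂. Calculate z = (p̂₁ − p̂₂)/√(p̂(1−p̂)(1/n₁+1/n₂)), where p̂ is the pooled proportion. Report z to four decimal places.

p̂₁ = 27/1822 ≈ 0.0148189, p̂₂ = 54/2070 ≈ 0.0260870.
Pooled p̂ = (27+54)/(1822+2070) = 81/3892 = 0.0208119.
SE = √(p̂(1−p̂)(1/n₁+1/n₂)) = √(0.0208119·0.9791881·0.00103194) = √(2.10297e-05) = 0.0045858.
z = (0.0148189 − 0.0260870)/0.0045858 = -0.0112681/0.0045858 = -2.4572.
p-value = 2·P(Z > 2.457) ≈ 0.0140.

z = -2.4572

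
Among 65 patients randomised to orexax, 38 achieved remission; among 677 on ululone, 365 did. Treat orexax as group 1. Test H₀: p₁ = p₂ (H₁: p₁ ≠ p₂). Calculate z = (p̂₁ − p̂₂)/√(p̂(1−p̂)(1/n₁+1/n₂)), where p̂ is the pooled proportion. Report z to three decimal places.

z = 0.703

p̂₁ = 38/65 = 0.58462, p̂₂ = 365/677 = 0.53914.
Pooled p̂ = (38+365)/(65+677) = 403/742 = 0.54313.
SE = √(0.24814 × 0.0168617) = 0.06468.
z = (0.58462 − 0.53914)/0.06468 = 0.04548/0.06468 = 0.703.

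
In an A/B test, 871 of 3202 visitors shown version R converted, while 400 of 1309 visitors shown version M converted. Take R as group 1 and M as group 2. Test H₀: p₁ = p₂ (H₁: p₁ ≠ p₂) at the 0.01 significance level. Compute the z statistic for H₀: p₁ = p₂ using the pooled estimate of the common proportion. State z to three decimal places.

z = -2.274

p̂₁ = 871/3202 ≈ 0.27202, p̂₂ = 400/1309 ≈ 0.30558.
Pooled p̂ = (871+400)/(3202+1309) = 1271/4511 = 0.28176.
SE = √(0.202369 × 0.00107625) = 0.01476.
z = (0.27202 − 0.30558)/0.01476 = -0.03356/0.01476 = -2.274.
p-value = 2·P(Z > 2.274) ≈ 0.0230. With α = 0.01, fail to reject H₀.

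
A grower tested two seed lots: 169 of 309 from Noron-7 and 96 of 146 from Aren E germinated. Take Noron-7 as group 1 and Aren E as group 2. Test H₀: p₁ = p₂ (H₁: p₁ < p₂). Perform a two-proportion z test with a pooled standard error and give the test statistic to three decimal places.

z = -2.233

p̂₁ = 169/309 = 0.54693, p̂₂ = 96/146 = 0.65753.
Pooled p̂ = (169+96)/(309+146) = 265/455 = 0.58242.
SE = √(p̂(1−p̂)(1/n₁+1/n₂)) = √(0.58242·0.41758·0.0100856) = √(0.00245288) = 0.04953.
z = (0.54693 − 0.65753)/0.04953 = -0.11060/0.04953 = -2.233.
p-value = P(Z < -2.233) ≈ 0.0128.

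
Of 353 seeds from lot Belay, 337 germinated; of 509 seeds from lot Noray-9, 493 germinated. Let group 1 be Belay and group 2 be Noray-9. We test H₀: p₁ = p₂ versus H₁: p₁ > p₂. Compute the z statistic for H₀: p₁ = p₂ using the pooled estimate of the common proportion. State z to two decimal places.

p̂₁ = 337/353 ≈ 0.9547, p̂₂ = 493/509 ≈ 0.9686.
Pooled p̂ = (337+493)/(353+509) = 830/862 = 0.9629.
SE = √(p̂(1−p̂)(1/n₁+1/n₂)) = √(0.9629·0.0371·0.0047975) = √(0.000171486) = 0.0131.
z = (0.9547 − 0.9686)/0.0131 = -0.0139/0.0131 = -1.06.

z = -1.06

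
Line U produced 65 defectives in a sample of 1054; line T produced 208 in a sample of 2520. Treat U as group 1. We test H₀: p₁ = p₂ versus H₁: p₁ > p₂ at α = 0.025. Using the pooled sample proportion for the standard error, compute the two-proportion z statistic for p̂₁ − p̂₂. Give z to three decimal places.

p̂₁ = 65/1054 = 0.061670, p̂₂ = 208/2520 = 0.082540.
Pooled p̂ = (65+208)/(1054+2520) = 273/3574 = 0.076385.
SE = √(0.0705503 × 0.00134559) = 0.009743.
z = (0.061670 − 0.082540)/0.009743 = -0.020870/0.009743 = -2.142.
p-value = P(Z > -2.142) ≈ 0.9839; since p > α = 0.025, fail to reject H₀.

z = -2.142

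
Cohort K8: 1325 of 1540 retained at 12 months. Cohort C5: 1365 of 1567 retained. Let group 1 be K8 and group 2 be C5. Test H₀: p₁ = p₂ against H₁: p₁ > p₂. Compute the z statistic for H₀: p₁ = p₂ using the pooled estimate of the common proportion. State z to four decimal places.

z = -0.8749

p̂₁ = 1325/1540 ≈ 0.860390, p̂₂ = 1365/1567 ≈ 0.871091.
Pooled p̂ = (1325+1365)/(1540+1567) = 2690/3107 = 0.865787.
SE = √(0.1162 × 0.00128751) = 0.012231.
z = (0.860390 − 0.871091)/0.012231 = -0.010701/0.012231 = -0.8749.
p-value = P(Z > -0.875) ≈ 0.8092.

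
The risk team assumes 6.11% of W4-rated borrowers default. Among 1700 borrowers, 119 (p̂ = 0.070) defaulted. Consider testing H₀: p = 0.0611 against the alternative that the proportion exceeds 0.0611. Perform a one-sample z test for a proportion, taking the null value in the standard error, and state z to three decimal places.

z = 1.532

p̂ = 119/1700 ≈ 0.07000.
SE = √(p₀(1−p₀)/n) = √(0.057367/1700) = 0.00581.
z = (0.07000 − 0.0611)/0.00581 = 0.00890/0.00581 = 1.532.
p-value = P(Z > 1.532) ≈ 0.0628.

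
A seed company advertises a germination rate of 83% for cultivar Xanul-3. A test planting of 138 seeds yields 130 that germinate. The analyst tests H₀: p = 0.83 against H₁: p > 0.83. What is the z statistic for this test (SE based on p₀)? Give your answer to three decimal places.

p̂ = 130/138 = 0.942029.
SE = √(p₀(1−p₀)/n) = √(0.1411/138) = 0.031976.
z = (0.942029 − 0.83)/0.031976 = 0.112029/0.031976 = 3.504.

z = 3.504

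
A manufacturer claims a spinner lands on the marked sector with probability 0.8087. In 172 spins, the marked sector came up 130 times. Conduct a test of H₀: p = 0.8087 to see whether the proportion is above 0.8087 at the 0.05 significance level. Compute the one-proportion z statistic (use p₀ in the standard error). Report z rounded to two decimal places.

z = -1.76

p̂ = 130/172 = 0.7558.
Standard error under H₀: √(0.8087×0.1913/172) = 0.0300.
z = (0.7558 − 0.8087)/0.0300 = -0.0529/0.0300 = -1.76.
p-value = P(Z > -1.763) ≈ 0.9611, so at α = 0.05 we fail to reject H₀.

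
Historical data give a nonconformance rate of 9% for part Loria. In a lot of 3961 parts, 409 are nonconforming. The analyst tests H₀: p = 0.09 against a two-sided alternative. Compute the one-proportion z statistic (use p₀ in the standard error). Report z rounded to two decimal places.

z = 2.92

p̂ = 409/3961 ≈ 0.103257.
Under H₀, SE = √(0.09·0.91/3961) = √(2.06766e-05) = 0.004547.
z = (0.103257 − 0.09)/0.004547 = 0.013257/0.004547 = 2.92.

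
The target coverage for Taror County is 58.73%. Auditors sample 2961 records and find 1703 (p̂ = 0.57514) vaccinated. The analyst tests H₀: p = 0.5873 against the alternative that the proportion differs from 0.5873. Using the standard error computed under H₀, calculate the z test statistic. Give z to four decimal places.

z = -1.3436

p̂ = 1703/2961 = 0.575144.
SE = √(p₀(1−p₀)/n) = √(0.24238/2961) = 0.009047.
z = (0.575144 − 0.5873)/0.009047 = -0.012156/0.009047 = -1.3436.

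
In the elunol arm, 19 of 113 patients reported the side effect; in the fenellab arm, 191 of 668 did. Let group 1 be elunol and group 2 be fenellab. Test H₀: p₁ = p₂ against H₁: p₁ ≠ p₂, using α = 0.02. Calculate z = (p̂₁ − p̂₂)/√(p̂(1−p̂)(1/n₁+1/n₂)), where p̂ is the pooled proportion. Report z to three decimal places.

p̂₁ = 19/113 ≈ 0.16814, p̂₂ = 191/668 ≈ 0.28593.
Pooled p̂ = (19+191)/(113+668) = 210/781 = 0.26889.
SE = √(p̂(1−p̂)(1/n₁+1/n₂)) = √(0.26889·0.73111·0.0103466) = √(0.00203399) = 0.04510.
z = (0.16814 − 0.28593)/0.04510 = -0.11779/0.04510 = -2.612.
p-value = 2·P(Z > 2.612) ≈ 0.0090. With α = 0.02, reject H₀.

z = -2.612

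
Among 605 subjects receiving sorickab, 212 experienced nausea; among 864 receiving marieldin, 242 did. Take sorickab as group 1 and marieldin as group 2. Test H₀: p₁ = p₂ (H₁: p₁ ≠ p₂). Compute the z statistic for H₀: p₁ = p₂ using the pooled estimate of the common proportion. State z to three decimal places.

z = 2.871

p̂₁ = 212/605 = 0.350413, p̂₂ = 242/864 = 0.280093.
Pooled p̂ = (212+242)/(605+864) = 454/1469 = 0.309054.
SE = √(p̂(1−p̂)(1/n₁+1/n₂)) = √(0.309054·0.690946·0.0028103) = √(0.00060011) = 0.024497.
z = (0.350413 − 0.280093)/0.024497 = 0.070320/0.024497 = 2.871.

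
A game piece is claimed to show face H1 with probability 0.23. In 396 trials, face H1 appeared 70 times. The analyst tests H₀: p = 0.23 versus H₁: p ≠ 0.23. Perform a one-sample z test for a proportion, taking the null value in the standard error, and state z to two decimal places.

z = -2.52

p̂ = 70/396 ≈ 0.1768.
Standard error under H₀: √(0.23×0.77/396) = 0.0211.
z = (0.1768 − 0.23)/0.0211 = -0.0532/0.0211 = -2.52.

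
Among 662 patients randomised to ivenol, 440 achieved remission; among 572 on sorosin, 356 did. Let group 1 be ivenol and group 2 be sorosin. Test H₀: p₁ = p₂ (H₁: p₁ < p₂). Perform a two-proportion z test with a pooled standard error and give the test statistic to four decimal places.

p̂₁ = 440/662 = 0.664653, p̂₂ = 356/572 = 0.622378.
Pooled p̂ = (440+356)/(662+572) = 796/1234 = 0.645057.
SE = √(p̂(1−p̂)(1/n₁+1/n₂)) = √(0.645057·0.354943·0.00325883) = √(0.000746136) = 0.027315.
z = (0.664653 − 0.622378)/0.027315 = 0.042275/0.027315 = 1.5477.
p-value = P(Z < 1.548) ≈ 0.9391.

z = 1.5477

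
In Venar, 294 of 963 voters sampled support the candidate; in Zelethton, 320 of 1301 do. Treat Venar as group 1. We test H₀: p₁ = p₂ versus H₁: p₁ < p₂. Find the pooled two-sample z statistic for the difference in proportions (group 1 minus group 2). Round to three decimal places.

p̂₁ = 294/963 = 0.305296, p̂₂ = 320/1301 = 0.245965.
Pooled p̂ = (294+320)/(963+1301) = 614/2264 = 0.271201.
SE = √(p̂(1−p̂)(1/n₁+1/n₂)) = √(0.271201·0.728799·0.00180706) = √(0.000357168) = 0.018899.
z = (0.305296 − 0.245965)/0.018899 = 0.059331/0.018899 = 3.139.

z = 3.139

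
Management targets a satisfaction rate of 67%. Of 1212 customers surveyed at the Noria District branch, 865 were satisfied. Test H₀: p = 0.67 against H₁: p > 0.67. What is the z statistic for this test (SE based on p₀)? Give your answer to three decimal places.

p̂ = 865/1212 = 0.71370.
Standard error under H₀: √(0.67×0.33/1212) = 0.01351.
z = (0.71370 − 0.67)/0.01351 = 0.04370/0.01351 = 3.235.
p-value = P(Z > 3.235) ≈ 0.0006.

z = 3.235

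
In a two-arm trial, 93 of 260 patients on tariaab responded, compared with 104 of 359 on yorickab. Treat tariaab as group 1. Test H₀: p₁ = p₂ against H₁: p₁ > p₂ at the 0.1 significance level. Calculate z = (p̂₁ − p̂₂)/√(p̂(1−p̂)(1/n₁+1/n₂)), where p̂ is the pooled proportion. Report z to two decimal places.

p̂₁ = 93/260 ≈ 0.3577, p̂₂ = 104/359 ≈ 0.2897.
Pooled p̂ = (93+104)/(260+359) = 197/619 = 0.3183.
SE = √(p̂(1−p̂)(1/n₁+1/n₂)) = √(0.3183·0.6817·0.00663167) = √(0.00143887) = 0.0379.
z = (0.3577 − 0.2897)/0.0379 = 0.0680/0.0379 = 1.79.
p-value = P(Z > 1.793) ≈ 0.0365; since p < α = 0.1, reject H₀.

z = 1.79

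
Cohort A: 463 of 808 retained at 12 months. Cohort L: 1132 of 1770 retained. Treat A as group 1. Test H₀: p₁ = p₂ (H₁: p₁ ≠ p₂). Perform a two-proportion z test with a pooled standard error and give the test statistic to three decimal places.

z = -3.226

p̂₁ = 463/808 = 0.57302, p̂₂ = 1132/1770 = 0.63955.
Pooled p̂ = (463+1132)/(808+1770) = 1595/2578 = 0.61870.
SE = √(0.235911 × 0.0018026) = 0.02062.
z = (0.57302 − 0.63955)/0.02062 = -0.06653/0.02062 = -3.226.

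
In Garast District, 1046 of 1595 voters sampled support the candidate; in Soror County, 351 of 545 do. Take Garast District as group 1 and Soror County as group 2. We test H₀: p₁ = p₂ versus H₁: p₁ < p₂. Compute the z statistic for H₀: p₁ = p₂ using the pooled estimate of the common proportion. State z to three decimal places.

p̂₁ = 1046/1595 ≈ 0.65580, p̂₂ = 351/545 ≈ 0.64404.
Pooled p̂ = (1046+351)/(1595+545) = 1397/2140 = 0.65280.
SE = √(p̂(1−p̂)(1/n₁+1/n₂)) = √(0.65280·0.34720·0.00246182) = √(0.000557974) = 0.02362.
z = (0.65580 − 0.64404)/0.02362 = 0.01176/0.02362 = 0.498.
p-value = P(Z < 0.498) ≈ 0.6907.

z = 0.498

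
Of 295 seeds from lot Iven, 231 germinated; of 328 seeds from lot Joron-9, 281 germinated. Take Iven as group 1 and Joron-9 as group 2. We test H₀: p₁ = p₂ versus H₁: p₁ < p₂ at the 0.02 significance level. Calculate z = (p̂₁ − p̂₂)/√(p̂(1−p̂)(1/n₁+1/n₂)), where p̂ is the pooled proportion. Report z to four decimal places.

z = -2.3989

p̂₁ = 231/295 ≈ 0.7830508, p̂₂ = 281/328 ≈ 0.8567073.
Pooled p̂ = (231+281)/(295+328) = 512/623 = 0.8218299.
SE = √(p̂(1−p̂)(1/n₁+1/n₂)) = √(0.8218299·0.1781701·0.00643861) = √(0.000942777) = 0.0307047.
z = (0.7830508 − 0.8567073)/0.0307047 = -0.0736565/0.0307047 = -2.3989.
p-value = P(Z < -2.399) ≈ 0.0082. With α = 0.02, reject H₀.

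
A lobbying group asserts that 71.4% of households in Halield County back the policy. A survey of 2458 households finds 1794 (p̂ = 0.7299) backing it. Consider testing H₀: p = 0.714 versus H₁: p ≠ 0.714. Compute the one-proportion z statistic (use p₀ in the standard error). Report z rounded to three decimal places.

z = 1.740

p̂ = 1794/2458 ≈ 0.729862.
Standard error under H₀: √(0.714×0.286/2458) = 0.009115.
z = (0.729862 − 0.714)/0.009115 = 0.015862/0.009115 = 1.740.
Two-sided p-value ≈ 2·Φ(−1.740) = 0.0818.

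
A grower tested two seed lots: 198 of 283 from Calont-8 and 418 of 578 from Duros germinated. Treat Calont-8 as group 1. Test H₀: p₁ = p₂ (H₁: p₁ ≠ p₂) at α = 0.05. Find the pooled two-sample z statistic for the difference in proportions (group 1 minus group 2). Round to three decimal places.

p̂₁ = 198/283 ≈ 0.69965, p̂₂ = 418/578 ≈ 0.72318.
Pooled p̂ = (198+418)/(283+578) = 616/861 = 0.71545.
SE = √(p̂(1−p̂)(1/n₁+1/n₂)) = √(0.71545·0.28455·0.00526367) = √(0.00107159) = 0.03274.
z = (0.69965 − 0.72318)/0.03274 = -0.02353/0.03274 = -0.719.
p-value = 2·P(Z > 0.719) ≈ 0.4721. With α = 0.05, fail to reject H₀.

z = -0.719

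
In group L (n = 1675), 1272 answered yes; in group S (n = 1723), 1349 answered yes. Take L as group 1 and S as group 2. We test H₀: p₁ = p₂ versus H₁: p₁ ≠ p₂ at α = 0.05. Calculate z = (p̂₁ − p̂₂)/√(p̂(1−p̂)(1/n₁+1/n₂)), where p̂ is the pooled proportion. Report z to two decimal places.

z = -1.63

p̂₁ = 1272/1675 = 0.7594, p̂₂ = 1349/1723 = 0.7829.
Pooled p̂ = (1272+1349)/(1675+1723) = 2621/3398 = 0.7713.
SE = √(0.176377 × 0.0011774) = 0.0144.
z = (0.7594 − 0.7829)/0.0144 = -0.0235/0.0144 = -1.63.
p-value = 2·P(Z > 1.633) ≈ 0.1025, so at α = 0.05 we fail to reject H₀.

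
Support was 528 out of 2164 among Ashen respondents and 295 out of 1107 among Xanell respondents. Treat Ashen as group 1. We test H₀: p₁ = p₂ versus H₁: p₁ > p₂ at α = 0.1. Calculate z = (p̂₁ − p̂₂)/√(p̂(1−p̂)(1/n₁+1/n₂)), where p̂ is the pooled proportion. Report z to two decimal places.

p̂₁ = 528/2164 ≈ 0.24399, p̂₂ = 295/1107 ≈ 0.26649.
Pooled p̂ = (528+295)/(2164+1107) = 823/3271 = 0.25161.
SE = √(0.1883 × 0.00136545) = 0.01603.
z = (0.24399 − 0.26649)/0.01603 = -0.02250/0.01603 = -1.40.
p-value = P(Z > -1.403) ≈ 0.9197, so at α = 0.1 we fail to reject H₀.

z = -1.40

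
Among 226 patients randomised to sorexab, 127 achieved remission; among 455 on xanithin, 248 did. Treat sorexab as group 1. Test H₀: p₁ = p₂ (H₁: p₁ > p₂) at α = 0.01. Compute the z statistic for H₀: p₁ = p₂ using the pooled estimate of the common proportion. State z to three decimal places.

p̂₁ = 127/226 ≈ 0.56195, p̂₂ = 248/455 ≈ 0.54505.
Pooled p̂ = (127+248)/(226+455) = 375/681 = 0.55066.
SE = √(p̂(1−p̂)(1/n₁+1/n₂)) = √(0.55066·0.44934·0.00662258) = √(0.00163865) = 0.04048.
z = (0.56195 − 0.54505)/0.04048 = 0.01690/0.04048 = 0.417.
p-value = P(Z > 0.417) ≈ 0.3382. With α = 0.01, fail to reject H₀.

z = 0.417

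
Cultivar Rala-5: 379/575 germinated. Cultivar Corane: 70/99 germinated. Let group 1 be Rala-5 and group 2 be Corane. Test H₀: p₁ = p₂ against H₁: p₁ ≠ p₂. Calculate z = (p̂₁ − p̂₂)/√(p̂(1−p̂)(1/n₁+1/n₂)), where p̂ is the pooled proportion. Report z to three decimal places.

z = -0.934

p̂₁ = 379/575 ≈ 0.65913, p̂₂ = 70/99 ≈ 0.70707.
Pooled p̂ = (379+70)/(575+99) = 449/674 = 0.66617.
SE = √(0.222387 × 0.0118401) = 0.05131.
z = (0.65913 − 0.70707)/0.05131 = -0.04794/0.05131 = -0.934.
Two-sided p-value ≈ 2·Φ(−0.934) = 0.3502.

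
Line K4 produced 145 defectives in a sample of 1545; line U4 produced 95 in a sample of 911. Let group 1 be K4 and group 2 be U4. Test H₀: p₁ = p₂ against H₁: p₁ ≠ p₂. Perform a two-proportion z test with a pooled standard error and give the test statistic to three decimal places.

p̂₁ = 145/1545 ≈ 0.09385, p̂₂ = 95/911 ≈ 0.10428.
Pooled p̂ = (145+95)/(1545+911) = 240/2456 = 0.09772.
SE = √(0.0881707 × 0.00174494) = 0.01240.
z = (0.09385 − 0.10428)/0.01240 = -0.01043/0.01240 = -0.841.
p-value = 2·P(Z > 0.841) ≈ 0.4004.

z = -0.841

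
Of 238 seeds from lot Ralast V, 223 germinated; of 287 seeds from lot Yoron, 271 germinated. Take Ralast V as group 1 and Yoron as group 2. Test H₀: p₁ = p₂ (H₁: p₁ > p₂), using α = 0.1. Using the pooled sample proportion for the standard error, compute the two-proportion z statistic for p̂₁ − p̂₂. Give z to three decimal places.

p̂₁ = 223/238 = 0.93697, p̂₂ = 271/287 = 0.94425.
Pooled p̂ = (223+271)/(238+287) = 494/525 = 0.94095.
SE = √(p̂(1−p̂)(1/n₁+1/n₂)) = √(0.94095·0.05905·0.007686) = √(0.000427042) = 0.02066.
z = (0.93697 − 0.94425)/0.02066 = -0.00728/0.02066 = -0.352.
p-value = P(Z > -0.352) ≈ 0.6376, so at α = 0.1 we fail to reject H₀.

z = -0.352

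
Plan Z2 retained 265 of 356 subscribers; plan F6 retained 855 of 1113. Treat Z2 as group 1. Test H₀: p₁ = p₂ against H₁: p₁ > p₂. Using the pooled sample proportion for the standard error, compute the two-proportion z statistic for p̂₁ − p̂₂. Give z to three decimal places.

z = -0.919

p̂₁ = 265/356 = 0.74438, p̂₂ = 855/1113 = 0.76819.
Pooled p̂ = (265+855)/(356+1113) = 1120/1469 = 0.76242.
SE = √(p̂(1−p̂)(1/n₁+1/n₂)) = √(0.76242·0.23758·0.00370746) = √(0.000671547) = 0.02591.
z = (0.74438 − 0.76819)/0.02591 = -0.02381/0.02591 = -0.919.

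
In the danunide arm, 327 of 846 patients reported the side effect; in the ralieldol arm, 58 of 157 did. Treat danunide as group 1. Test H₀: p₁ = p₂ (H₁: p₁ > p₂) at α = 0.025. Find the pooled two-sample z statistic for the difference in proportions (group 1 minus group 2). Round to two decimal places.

p̂₁ = 327/846 ≈ 0.3865, p̂₂ = 58/157 ≈ 0.3694.
Pooled p̂ = (327+58)/(846+157) = 385/1003 = 0.3838.
SE = √(0.236509 × 0.00755146) = 0.0423.
z = (0.3865 − 0.3694)/0.0423 = 0.0171/0.0423 = 0.40.
p-value = P(Z > 0.405) ≈ 0.3429, so at α = 0.025 we fail to reject H₀.

z = 0.40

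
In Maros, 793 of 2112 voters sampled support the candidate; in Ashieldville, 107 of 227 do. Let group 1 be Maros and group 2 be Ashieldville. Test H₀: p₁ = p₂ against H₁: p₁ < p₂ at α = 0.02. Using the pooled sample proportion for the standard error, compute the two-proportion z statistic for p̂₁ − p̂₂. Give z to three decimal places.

p̂₁ = 793/2112 ≈ 0.37547, p̂₂ = 107/227 ≈ 0.47137.
Pooled p̂ = (793+107)/(2112+227) = 900/2339 = 0.38478.
SE = √(p̂(1−p̂)(1/n₁+1/n₂)) = √(0.38478·0.61522·0.00487877) = √(0.00115492) = 0.03398.
z = (0.37547 − 0.47137)/0.03398 = -0.09590/0.03398 = -2.822.
p-value = P(Z < -2.822) ≈ 0.0024, so at α = 0.02 we reject H₀.

z = -2.822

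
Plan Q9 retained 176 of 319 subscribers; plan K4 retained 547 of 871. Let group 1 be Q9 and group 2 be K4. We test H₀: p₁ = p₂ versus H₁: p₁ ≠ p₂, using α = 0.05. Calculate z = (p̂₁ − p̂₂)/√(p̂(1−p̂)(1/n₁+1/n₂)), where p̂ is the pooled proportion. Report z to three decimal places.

p̂₁ = 176/319 = 0.55172, p̂₂ = 547/871 = 0.62801.
Pooled p̂ = (176+547)/(319+871) = 723/1190 = 0.60756.
SE = √(p̂(1−p̂)(1/n₁+1/n₂)) = √(0.60756·0.39244·0.0042829) = √(0.00102117) = 0.03196.
z = (0.55172 − 0.62801)/0.03196 = -0.07629/0.03196 = -2.387.
Two-sided p-value ≈ 2·Φ(−2.387) = 0.0170, so at α = 0.05 we reject H₀.

z = -2.387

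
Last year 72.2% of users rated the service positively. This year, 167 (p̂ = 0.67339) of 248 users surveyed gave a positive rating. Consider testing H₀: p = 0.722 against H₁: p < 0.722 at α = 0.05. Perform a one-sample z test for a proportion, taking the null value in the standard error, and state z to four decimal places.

p̂ = 167/248 ≈ 0.673387.
Under H₀, SE = √(0.722·0.278/248) = √(0.000809339) = 0.028449.
z = (0.673387 − 0.722)/0.028449 = -0.048613/0.028449 = -1.7088.
p-value = P(Z < -1.709) ≈ 0.0437, so at α = 0.05 we reject H₀.

z = -1.7088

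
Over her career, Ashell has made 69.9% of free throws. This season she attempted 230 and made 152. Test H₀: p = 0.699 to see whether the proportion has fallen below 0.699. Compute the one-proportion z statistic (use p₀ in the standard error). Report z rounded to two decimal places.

z = -1.26

p̂ = 152/230 ≈ 0.6609.
Standard error under H₀: √(0.699×0.301/230) = 0.0302.
z = (0.6609 − 0.699)/0.0302 = -0.0381/0.0302 = -1.26.
p-value = P(Z < -1.261) ≈ 0.1037.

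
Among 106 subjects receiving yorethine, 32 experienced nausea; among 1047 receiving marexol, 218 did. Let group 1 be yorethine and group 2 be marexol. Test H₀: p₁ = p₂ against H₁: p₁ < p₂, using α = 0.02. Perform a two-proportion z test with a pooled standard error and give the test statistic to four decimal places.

z = 2.2302

p̂₁ = 32/106 = 0.301887, p̂₂ = 218/1047 = 0.208214.
Pooled p̂ = (32+218)/(106+1047) = 250/1153 = 0.216826.
SE = √(p̂(1−p̂)(1/n₁+1/n₂)) = √(0.216826·0.783174·0.0103891) = √(0.00176419) = 0.042002.
z = (0.301887 − 0.208214)/0.042002 = 0.093673/0.042002 = 2.2302.
p-value = P(Z < 2.230) ≈ 0.9871, so at α = 0.02 we fail to reject H₀.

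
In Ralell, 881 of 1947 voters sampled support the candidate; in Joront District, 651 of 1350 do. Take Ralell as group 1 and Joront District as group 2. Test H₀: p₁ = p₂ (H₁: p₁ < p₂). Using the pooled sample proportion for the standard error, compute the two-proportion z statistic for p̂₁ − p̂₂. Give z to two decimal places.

p̂₁ = 881/1947 = 0.4525, p̂₂ = 651/1350 = 0.4822.
Pooled p̂ = (881+651)/(1947+1350) = 1532/3297 = 0.4647.
SE = √(p̂(1−p̂)(1/n₁+1/n₂)) = √(0.4647·0.5353·0.00125435) = √(0.000312022) = 0.0177.
z = (0.4525 − 0.4822)/0.0177 = -0.0297/0.0177 = -1.68.
p-value = P(Z < -1.683) ≈ 0.0462.

z = -1.68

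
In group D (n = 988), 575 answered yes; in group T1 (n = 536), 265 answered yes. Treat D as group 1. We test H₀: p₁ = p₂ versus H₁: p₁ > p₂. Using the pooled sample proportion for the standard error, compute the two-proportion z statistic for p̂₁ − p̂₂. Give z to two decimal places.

z = 3.28

p̂₁ = 575/988 ≈ 0.5820, p̂₂ = 265/536 ≈ 0.4944.
Pooled p̂ = (575+265)/(988+536) = 840/1524 = 0.5512.
SE = √(0.24738 × 0.00287782) = 0.0267.
z = (0.5820 − 0.4944)/0.0267 = 0.0876/0.0267 = 3.28.
p-value = P(Z > 3.282) ≈ 0.0005.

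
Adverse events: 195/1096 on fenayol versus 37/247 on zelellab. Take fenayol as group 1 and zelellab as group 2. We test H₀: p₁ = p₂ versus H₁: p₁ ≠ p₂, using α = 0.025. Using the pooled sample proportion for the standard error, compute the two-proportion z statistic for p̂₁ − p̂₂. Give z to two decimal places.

z = 1.06

p̂₁ = 195/1096 ≈ 0.1779, p̂₂ = 37/247 ≈ 0.1498.
Pooled p̂ = (195+37)/(1096+247) = 232/1343 = 0.1727.
SE = √(0.142906 × 0.00496099) = 0.0266.
z = (0.1779 − 0.1498)/0.0266 = 0.0281/0.0266 = 1.06.
Two-sided p-value ≈ 2·Φ(−1.056) = 0.2909. With α = 0.025, fail to reject H₀.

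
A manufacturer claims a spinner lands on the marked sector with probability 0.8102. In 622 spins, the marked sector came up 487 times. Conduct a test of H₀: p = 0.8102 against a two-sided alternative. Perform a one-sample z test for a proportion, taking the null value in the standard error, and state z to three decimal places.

z = -1.733

p̂ = 487/622 ≈ 0.78296.
SE = √(p₀(1−p₀)/n) = √(0.15378/622) = 0.01572.
z = (0.78296 − 0.8102)/0.01572 = -0.02724/0.01572 = -1.733.
Two-sided p-value ≈ 2·Φ(−1.733) = 0.0832.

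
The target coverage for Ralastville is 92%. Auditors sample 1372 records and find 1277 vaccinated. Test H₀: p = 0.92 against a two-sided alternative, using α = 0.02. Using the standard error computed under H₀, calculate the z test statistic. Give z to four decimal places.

p̂ = 1277/1372 = 0.9307580.
SE = √(p₀(1−p₀)/n) = √(0.0736/1372) = 0.0073242.
z = (0.9307580 − 0.92)/0.0073242 = 0.0107580/0.0073242 = 1.4688.
Two-sided p-value ≈ 2·Φ(−1.469) = 0.1419, so at α = 0.02 we fail to reject H₀.

z = 1.4688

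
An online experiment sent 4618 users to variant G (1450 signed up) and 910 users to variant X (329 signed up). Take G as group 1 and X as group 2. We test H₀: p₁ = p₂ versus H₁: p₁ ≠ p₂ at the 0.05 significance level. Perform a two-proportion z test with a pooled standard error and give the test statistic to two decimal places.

z = -2.81

p̂₁ = 1450/4618 = 0.3140, p̂₂ = 329/910 = 0.3615.
Pooled p̂ = (1450+329)/(4618+910) = 1779/5528 = 0.3218.
SE = √(p̂(1−p̂)(1/n₁+1/n₂)) = √(0.3218·0.6782·0.00131545) = √(0.000287097) = 0.0169.
z = (0.3140 − 0.3615)/0.0169 = -0.0475/0.0169 = -2.81.
Two-sided p-value ≈ 2·Φ(−2.806) = 0.0050, so at α = 0.05 we reject H₀.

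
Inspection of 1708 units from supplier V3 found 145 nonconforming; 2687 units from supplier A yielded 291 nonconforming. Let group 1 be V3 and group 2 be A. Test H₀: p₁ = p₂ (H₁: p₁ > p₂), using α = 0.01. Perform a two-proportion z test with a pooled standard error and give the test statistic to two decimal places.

z = -2.53

p̂₁ = 145/1708 = 0.08489, p̂₂ = 291/2687 = 0.10830.
Pooled p̂ = (145+291)/(1708+2687) = 436/4395 = 0.09920.
SE = √(p̂(1−p̂)(1/n₁+1/n₂)) = √(0.09920·0.90080·0.000957642) = √(8.55771e-05) = 0.00925.
z = (0.08489 − 0.10830)/0.00925 = -0.02341/0.00925 = -2.53.
p-value = P(Z > -2.530) ≈ 0.9943. With α = 0.01, fail to reject H₀.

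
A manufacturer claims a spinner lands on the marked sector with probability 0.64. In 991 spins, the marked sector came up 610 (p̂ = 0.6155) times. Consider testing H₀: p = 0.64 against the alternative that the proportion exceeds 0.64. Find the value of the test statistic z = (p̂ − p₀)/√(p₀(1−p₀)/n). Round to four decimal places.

p̂ = 610/991 ≈ 0.6155399.
Standard error under H₀: √(0.64×0.36/991) = 0.0152477.
z = (0.6155399 − 0.64)/0.0152477 = -0.0244601/0.0152477 = -1.6042.
p-value = P(Z > -1.604) ≈ 0.9457.

z = -1.6042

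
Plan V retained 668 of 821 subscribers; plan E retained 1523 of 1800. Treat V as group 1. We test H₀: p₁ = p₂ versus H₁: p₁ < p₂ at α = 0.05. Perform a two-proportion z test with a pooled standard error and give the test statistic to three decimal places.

z = -2.082

p̂₁ = 668/821 ≈ 0.813642, p̂₂ = 1523/1800 ≈ 0.846111.
Pooled p̂ = (668+1523)/(821+1800) = 2191/2621 = 0.835940.
SE = √(0.137144 × 0.00177358) = 0.015596.
z = (0.813642 − 0.846111)/0.015596 = -0.032469/0.015596 = -2.082.
p-value = P(Z < -2.082) ≈ 0.0187; since p < α = 0.05, reject H₀.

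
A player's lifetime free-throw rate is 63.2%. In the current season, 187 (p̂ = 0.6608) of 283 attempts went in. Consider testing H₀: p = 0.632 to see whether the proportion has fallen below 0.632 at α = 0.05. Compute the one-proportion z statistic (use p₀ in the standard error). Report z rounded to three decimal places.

p̂ = 187/283 ≈ 0.66078.
SE = √(p₀(1−p₀)/n) = √(0.23258/283) = 0.02867.
z = (0.66078 − 0.632)/0.02867 = 0.02878/0.02867 = 1.004.
p-value = P(Z < 1.004) ≈ 0.8423, so at α = 0.05 we fail to reject H₀.

z = 1.004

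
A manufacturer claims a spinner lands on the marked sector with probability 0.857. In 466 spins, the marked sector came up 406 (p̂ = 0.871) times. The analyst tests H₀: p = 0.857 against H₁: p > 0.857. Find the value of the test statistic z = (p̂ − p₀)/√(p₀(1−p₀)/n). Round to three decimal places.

p̂ = 406/466 ≈ 0.87124.
Under H₀, SE = √(0.857·0.143/466) = √(0.000262985) = 0.01622.
z = (0.87124 − 0.857)/0.01622 = 0.01424/0.01622 = 0.878.
p-value = P(Z > 0.878) ≈ 0.1899.

z = 0.878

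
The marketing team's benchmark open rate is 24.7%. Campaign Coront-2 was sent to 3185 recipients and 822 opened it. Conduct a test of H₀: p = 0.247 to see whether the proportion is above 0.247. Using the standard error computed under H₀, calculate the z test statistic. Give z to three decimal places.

p̂ = 822/3185 = 0.258085.
Under H₀, SE = √(0.247·0.753/3185) = √(5.83959e-05) = 0.007642.
z = (0.258085 − 0.247)/0.007642 = 0.011085/0.007642 = 1.451.
p-value = P(Z > 1.451) ≈ 0.0735.

z = 1.451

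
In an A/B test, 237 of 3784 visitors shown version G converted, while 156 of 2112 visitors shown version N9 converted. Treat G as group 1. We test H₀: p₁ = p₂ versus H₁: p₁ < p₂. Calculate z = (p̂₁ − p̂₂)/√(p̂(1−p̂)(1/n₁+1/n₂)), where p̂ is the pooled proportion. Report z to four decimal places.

p̂₁ = 237/3784 ≈ 0.0626321, p̂₂ = 156/2112 ≈ 0.0738636.
Pooled p̂ = (237+156)/(3784+2112) = 393/5896 = 0.0666554.
SE = √(0.0622124 × 0.000737755) = 0.0067748.
z = (0.0626321 − 0.0738636)/0.0067748 = -0.0112315/0.0067748 = -1.6578.

z = -1.6578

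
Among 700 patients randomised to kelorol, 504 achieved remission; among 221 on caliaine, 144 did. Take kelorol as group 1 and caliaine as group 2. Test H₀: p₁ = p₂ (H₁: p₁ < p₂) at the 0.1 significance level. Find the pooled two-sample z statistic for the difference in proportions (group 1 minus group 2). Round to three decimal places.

p̂₁ = 504/700 ≈ 0.72000, p̂₂ = 144/221 ≈ 0.65158.
Pooled p̂ = (504+144)/(700+221) = 648/921 = 0.70358.
SE = √(0.208554 × 0.00595346) = 0.03524.
z = (0.72000 − 0.65158)/0.03524 = 0.06842/0.03524 = 1.942.
p-value = P(Z < 1.942) ≈ 0.9739, so at α = 0.1 we fail to reject H₀.

z = 1.942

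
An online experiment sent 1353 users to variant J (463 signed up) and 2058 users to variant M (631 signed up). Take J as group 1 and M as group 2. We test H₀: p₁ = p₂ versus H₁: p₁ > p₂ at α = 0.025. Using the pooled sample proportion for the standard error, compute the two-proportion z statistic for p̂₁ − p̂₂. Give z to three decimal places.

p̂₁ = 463/1353 = 0.342203, p̂₂ = 631/2058 = 0.306608.
Pooled p̂ = (463+631)/(1353+2058) = 1094/3411 = 0.320727.
SE = √(0.217861 × 0.00122501) = 0.016337.
z = (0.342203 − 0.306608)/0.016337 = 0.035595/0.016337 = 2.179.
p-value = P(Z > 2.179) ≈ 0.0147. With α = 0.025, reject H₀.

z = 2.179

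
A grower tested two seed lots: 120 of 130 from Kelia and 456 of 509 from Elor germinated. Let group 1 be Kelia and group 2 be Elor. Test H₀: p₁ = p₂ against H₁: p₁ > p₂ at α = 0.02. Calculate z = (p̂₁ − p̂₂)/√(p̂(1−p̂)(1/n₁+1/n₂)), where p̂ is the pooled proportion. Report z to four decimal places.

z = 0.9286

p̂₁ = 120/130 ≈ 0.923077, p̂₂ = 456/509 ≈ 0.895874.
Pooled p̂ = (120+456)/(130+509) = 576/639 = 0.901408.
SE = √(0.0888713 × 0.00965694) = 0.029295.
z = (0.923077 − 0.895874)/0.029295 = 0.027203/0.029295 = 0.9286.
p-value = P(Z > 0.929) ≈ 0.1766; since p > α = 0.02, fail to reject H₀.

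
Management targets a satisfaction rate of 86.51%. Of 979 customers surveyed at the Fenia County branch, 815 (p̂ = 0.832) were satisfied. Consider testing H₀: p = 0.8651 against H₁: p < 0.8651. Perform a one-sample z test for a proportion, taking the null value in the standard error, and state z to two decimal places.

z = -2.99

p̂ = 815/979 ≈ 0.8325.
Standard error under H₀: √(0.8651×0.1349/979) = 0.0109.
z = (0.8325 − 0.8651)/0.0109 = -0.0326/0.0109 = -2.99.
p-value = P(Z < -2.987) ≈ 0.0014.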